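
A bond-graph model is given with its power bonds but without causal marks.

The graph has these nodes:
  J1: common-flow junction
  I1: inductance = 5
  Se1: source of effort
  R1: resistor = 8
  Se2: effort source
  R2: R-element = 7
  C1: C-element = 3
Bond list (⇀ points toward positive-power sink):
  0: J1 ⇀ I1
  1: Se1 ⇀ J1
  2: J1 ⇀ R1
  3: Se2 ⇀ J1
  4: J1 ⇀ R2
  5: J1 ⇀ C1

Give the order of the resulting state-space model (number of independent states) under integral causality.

2  (C1, I1 all integral)

bond 1 |J1  (Se1: effort source, stroke at far end)
bond 3 |J1  (Se2 (Se) sets effort on bond)
bond 0 |I1  (I1 integral (f out))
bond 2 |J1  (J1: bond 0 brought flow, rest push out)
bond 4 |J1  (common-f at J1 fixed by 0)
bond 5 |J1  (J1 flow already set via bond 0)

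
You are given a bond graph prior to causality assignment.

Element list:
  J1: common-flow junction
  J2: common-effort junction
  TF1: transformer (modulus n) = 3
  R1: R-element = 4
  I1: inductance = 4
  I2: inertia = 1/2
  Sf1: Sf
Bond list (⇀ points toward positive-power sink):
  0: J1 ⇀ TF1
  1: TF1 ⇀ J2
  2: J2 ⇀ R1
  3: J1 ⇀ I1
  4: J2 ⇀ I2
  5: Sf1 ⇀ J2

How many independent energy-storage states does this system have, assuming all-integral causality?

#5 |Sf1  (Sf1: flow source, stroke at near end)
#3 |I1  (prefer integral on I1)
#0 |J1  (J1: bond 3 brought flow, rest push out)
#1 |TF1  (TF1 one-in-one-out from 0)
#4 |I2  (I2: I, integral causality)
#2 |J2  (closing 0-jn rule on J2)

2  (I1, I2 all integral)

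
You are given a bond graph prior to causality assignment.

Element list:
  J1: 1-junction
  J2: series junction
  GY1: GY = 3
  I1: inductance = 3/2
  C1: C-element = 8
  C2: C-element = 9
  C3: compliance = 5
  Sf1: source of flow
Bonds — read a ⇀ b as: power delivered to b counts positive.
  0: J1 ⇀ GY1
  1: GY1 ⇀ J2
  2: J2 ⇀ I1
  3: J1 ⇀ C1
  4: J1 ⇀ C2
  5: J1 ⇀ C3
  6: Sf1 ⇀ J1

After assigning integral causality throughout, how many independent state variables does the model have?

β6 stroke→Sf1  (Sf1: flow source, stroke at near end)
β0 stroke→J1  (common-f at J1 fixed by 6)
β3 stroke→J1  (J1 flow already set via bond 6)
β4 stroke→J1  (J1: bond 6 brought flow, rest push out)
β5 stroke→J1  (1-jn J1 has f-setter on 6)
β1 stroke→J2  (GY1: gyrator matches bond 0)
β2 stroke→I1  (J2 needs exactly one f-in)

4  (C1, C2, C3, I1 all integral)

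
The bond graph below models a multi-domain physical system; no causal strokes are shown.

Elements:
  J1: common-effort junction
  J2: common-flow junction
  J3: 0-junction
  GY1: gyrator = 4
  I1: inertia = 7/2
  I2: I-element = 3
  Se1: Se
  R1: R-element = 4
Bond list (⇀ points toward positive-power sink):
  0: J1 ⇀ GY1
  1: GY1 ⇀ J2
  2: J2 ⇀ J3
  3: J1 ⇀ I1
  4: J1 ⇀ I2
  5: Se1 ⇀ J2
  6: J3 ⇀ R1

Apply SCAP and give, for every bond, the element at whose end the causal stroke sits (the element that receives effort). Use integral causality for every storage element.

bond 5 stroke→J2  (source Se1 imposes e)
bond 3 stroke→I1  (I1: I, integral causality)
bond 4 stroke→I2  (prefer integral on I2)
bond 0 stroke→J1  (only one effort-in slot at J1)
bond 1 stroke→J2  (GY1: gyrator matches bond 0)
bond 2 stroke→J3  (only one flow-in slot at J2)
bond 6 stroke→R1  (common-e at J3 fixed by 2)

#0 stroke at J1
#1 stroke at J2
#2 stroke at J3
#3 stroke at I1
#4 stroke at I2
#5 stroke at J2
#6 stroke at R1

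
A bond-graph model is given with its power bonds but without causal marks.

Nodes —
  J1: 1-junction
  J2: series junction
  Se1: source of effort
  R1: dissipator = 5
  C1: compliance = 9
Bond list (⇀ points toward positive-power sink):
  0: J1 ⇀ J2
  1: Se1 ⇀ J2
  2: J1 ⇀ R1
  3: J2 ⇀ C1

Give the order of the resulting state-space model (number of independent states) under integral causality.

1  (C1 all integral)

#1 stroke at J2  (Se1: effort source, stroke at far end)
#3 stroke at J2  (prefer integral on C1)
#0 stroke at J1  (closing 1-jn rule on J2)
#2 stroke at R1  (closing 1-jn rule on J1)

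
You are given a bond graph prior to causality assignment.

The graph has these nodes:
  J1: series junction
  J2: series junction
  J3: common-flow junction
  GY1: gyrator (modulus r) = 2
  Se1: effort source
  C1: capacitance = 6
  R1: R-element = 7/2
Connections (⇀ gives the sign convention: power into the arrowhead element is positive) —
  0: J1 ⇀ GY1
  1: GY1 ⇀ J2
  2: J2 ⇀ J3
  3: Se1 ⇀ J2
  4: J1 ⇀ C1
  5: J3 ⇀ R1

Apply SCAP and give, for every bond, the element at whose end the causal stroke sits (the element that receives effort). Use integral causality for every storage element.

b0 |GY1
b1 |GY1
b2 |J2
b3 |J2
b4 |J1
b5 |J3

b3 stroke at J2  (Se1: effort source, stroke at far end)
b4 stroke at J1  (prefer integral on C1)
b0 stroke at GY1  (J1 needs exactly one f-in)
b1 stroke at GY1  (GY GY1: same side as bond 0)
b2 stroke at J2  (1-jn J2 has f-setter on 1)
b5 stroke at J3  (1-jn J3 has f-setter on 2)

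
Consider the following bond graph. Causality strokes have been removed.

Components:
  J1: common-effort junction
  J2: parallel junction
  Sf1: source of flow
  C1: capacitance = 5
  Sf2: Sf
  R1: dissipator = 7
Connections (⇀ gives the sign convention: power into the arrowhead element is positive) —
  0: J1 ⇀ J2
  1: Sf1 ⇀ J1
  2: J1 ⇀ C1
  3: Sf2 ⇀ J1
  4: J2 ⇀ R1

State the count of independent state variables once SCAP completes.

bond 1 stroke→Sf1  (Sf1 (Sf) sets flow on bond)
bond 3 stroke→Sf2  (Sf2 fixes flow; stroke at Sf2)
bond 2 stroke→J1  (C1 outputs effort q/C1)
bond 0 stroke→J2  (J1: bond 2 brought effort, rest push out)
bond 4 stroke→R1  (0-jn J2 has e-setter on 0)

1  (C1 all integral)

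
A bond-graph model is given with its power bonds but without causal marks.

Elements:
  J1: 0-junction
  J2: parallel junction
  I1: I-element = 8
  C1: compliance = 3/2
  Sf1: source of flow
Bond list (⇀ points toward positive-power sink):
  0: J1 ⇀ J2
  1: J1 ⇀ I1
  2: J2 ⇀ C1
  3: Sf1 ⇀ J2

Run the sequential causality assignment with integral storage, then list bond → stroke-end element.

b0 →J1
b1 →I1
b2 →J2
b3 →Sf1

bond 3 stroke→Sf1  (Sf1 (Sf) sets flow on bond)
bond 1 stroke→I1  (I1 integral (f out))
bond 0 stroke→J1  (only one effort-in slot at J1)
bond 2 stroke→J2  (J2 needs exactly one e-in)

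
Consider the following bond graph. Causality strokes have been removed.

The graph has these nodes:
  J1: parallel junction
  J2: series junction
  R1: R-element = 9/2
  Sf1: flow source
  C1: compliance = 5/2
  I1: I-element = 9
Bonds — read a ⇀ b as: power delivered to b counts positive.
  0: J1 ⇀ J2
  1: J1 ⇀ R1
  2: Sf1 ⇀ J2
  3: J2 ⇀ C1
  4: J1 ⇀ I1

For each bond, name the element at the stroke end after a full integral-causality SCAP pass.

β0 stroke→J2
β1 stroke→J1
β2 stroke→Sf1
β3 stroke→J2
β4 stroke→I1

bond 2 stroke at Sf1  (Sf1 (Sf) sets flow on bond)
bond 0 stroke at J2  (common-f at J2 fixed by 2)
bond 3 stroke at J2  (J2: bond 2 brought flow, rest push out)
bond 4 stroke at I1  (prefer integral on I1)
bond 1 stroke at J1  (only one effort-in slot at J1)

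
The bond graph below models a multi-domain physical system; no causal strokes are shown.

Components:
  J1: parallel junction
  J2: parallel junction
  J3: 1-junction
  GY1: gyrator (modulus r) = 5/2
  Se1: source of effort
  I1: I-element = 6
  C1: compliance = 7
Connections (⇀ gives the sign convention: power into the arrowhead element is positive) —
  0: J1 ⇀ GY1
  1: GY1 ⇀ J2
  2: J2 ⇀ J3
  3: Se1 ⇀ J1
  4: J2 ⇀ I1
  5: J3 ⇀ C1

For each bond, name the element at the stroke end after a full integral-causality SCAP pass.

β0 stroke→GY1
β1 stroke→GY1
β2 stroke→J2
β3 stroke→J1
β4 stroke→I1
β5 stroke→J3

bond 3 stroke→J1  (Se1: effort source, stroke at far end)
bond 0 stroke→GY1  (J1: bond 3 brought effort, rest push out)
bond 1 stroke→GY1  (through GY1, causality inverts; strokes same side of GY1)
bond 4 stroke→I1  (I1 outputs flow p/I1)
bond 2 stroke→J2  (only one effort-in slot at J2)
bond 5 stroke→J3  (1-jn J3 has f-setter on 2)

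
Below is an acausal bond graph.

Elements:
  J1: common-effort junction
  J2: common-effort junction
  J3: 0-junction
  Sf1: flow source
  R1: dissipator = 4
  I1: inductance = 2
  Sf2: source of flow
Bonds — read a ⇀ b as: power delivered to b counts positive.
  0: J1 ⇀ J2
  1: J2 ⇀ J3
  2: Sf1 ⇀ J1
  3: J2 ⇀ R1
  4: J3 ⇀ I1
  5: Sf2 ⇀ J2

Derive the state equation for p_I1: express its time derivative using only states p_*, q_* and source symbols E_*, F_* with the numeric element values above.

bond 2 |Sf1  (Sf1: flow source, stroke at near end)
bond 5 |Sf2  (Sf2 (Sf) sets flow on bond)
bond 0 |J1  (only one effort-in slot at J1)
bond 4 |I1  (I1 integral (f out))
bond 1 |J3  (closing 0-jn rule on J3)
bond 3 |J2  (only one effort-in slot at J2)

dp_I1/dt = 4*F_Sf1 + 4*F_Sf2 - 2*p_I1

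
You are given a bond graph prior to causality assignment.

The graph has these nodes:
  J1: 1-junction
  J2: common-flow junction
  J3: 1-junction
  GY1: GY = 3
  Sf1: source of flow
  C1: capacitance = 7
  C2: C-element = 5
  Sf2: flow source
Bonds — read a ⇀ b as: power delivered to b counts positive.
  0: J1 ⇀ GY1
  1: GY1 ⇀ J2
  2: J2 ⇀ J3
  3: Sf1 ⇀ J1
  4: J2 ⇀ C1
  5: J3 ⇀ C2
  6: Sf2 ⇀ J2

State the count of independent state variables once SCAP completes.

2  (C1, C2 all integral)

#3 stroke→Sf1  (Sf1 fixes flow; stroke at Sf1)
#6 stroke→Sf2  (Sf2 (Sf) sets flow on bond)
#0 stroke→J1  (common-f at J1 fixed by 3)
#1 stroke→J2  (1-jn J2 has f-setter on 6)
#2 stroke→J2  (J2 flow already set via bond 6)
#4 stroke→J2  (J2: bond 6 brought flow, rest push out)
#5 stroke→J3  (common-f at J3 fixed by 2)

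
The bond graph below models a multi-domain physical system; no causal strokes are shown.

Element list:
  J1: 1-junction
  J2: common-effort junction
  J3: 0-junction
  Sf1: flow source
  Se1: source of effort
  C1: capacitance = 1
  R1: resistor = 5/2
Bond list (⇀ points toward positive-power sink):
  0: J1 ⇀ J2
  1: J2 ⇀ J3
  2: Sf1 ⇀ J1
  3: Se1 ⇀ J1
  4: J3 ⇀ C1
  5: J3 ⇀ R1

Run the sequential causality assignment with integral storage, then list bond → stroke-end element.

#0 |J1
#1 |J2
#2 |Sf1
#3 |J1
#4 |J3
#5 |R1

b2 stroke→Sf1  (Sf1 fixes flow; stroke at Sf1)
b3 stroke→J1  (Se1 (Se) sets effort on bond)
b0 stroke→J1  (J1 flow already set via bond 2)
b1 stroke→J2  (J2 needs exactly one e-in)
b4 stroke→J3  (prefer integral on C1)
b5 stroke→R1  (J3 effort already set via bond 4)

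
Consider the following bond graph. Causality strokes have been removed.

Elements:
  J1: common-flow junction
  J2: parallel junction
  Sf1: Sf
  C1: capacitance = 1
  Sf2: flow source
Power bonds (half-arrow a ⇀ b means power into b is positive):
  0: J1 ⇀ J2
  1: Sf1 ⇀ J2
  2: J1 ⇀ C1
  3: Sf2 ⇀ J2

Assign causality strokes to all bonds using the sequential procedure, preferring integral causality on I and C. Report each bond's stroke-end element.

β0 →J2
β1 →Sf1
β2 →J1
β3 →Sf2

b1 stroke→Sf1  (Sf1 (Sf) sets flow on bond)
b3 stroke→Sf2  (Sf2 (Sf) sets flow on bond)
b0 stroke→J2  (J2: last free bond brings effort in)
b2 stroke→J1  (common-f at J1 fixed by 0)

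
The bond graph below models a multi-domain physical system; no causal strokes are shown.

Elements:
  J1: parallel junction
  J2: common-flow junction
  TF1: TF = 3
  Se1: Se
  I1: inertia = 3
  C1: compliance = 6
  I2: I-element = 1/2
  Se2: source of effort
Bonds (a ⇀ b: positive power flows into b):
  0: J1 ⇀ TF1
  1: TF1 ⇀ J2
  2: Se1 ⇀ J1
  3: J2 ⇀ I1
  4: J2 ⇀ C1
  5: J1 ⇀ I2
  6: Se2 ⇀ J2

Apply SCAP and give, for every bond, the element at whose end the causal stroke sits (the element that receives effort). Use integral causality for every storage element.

#2 |J1  (source Se1 imposes e)
#6 |J2  (source Se2 imposes e)
#0 |TF1  (0-jn J1 has e-setter on 2)
#5 |I2  (J1: bond 2 brought effort, rest push out)
#1 |J2  (TF1 one-in-one-out from 0)
#3 |I1  (I1 outputs flow p/I1)
#4 |J2  (J2 flow already set via bond 3)

bond 0 →TF1
bond 1 →J2
bond 2 →J1
bond 3 →I1
bond 4 →J2
bond 5 →I2
bond 6 →J2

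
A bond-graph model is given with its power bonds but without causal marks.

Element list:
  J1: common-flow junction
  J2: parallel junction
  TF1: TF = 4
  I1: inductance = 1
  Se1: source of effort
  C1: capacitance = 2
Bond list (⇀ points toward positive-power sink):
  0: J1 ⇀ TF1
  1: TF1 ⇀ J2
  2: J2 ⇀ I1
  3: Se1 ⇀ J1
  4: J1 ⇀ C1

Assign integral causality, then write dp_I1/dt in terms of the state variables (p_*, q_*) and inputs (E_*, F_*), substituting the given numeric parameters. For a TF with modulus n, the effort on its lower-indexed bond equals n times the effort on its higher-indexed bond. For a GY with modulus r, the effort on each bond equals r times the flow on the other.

dp_I1/dt = E_Se1/4 - q_C1/8

b3 stroke→J1  (source Se1 imposes e)
b2 stroke→I1  (prefer integral on I1)
b1 stroke→J2  (closing 0-jn rule on J2)
b0 stroke→TF1  (TF1: transformer flips bond 1)
b4 stroke→J1  (1-jn J1 has f-setter on 0)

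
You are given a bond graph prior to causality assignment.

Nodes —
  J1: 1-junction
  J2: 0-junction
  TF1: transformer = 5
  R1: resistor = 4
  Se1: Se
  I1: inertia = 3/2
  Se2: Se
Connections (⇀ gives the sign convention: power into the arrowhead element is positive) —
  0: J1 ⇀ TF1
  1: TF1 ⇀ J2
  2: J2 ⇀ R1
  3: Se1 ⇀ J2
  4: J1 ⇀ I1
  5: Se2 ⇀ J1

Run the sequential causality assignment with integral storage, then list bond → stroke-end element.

b3 stroke→J2  (Se1 fixes effort; stroke away)
b5 stroke→J1  (Se2 fixes effort; stroke away)
b1 stroke→TF1  (J2 effort already set via bond 3)
b2 stroke→R1  (J2: bond 3 brought effort, rest push out)
b0 stroke→J1  (TF1 one-in-one-out from 1)
b4 stroke→I1  (only one flow-in slot at J1)

b0 stroke→J1
b1 stroke→TF1
b2 stroke→R1
b3 stroke→J2
b4 stroke→I1
b5 stroke→J1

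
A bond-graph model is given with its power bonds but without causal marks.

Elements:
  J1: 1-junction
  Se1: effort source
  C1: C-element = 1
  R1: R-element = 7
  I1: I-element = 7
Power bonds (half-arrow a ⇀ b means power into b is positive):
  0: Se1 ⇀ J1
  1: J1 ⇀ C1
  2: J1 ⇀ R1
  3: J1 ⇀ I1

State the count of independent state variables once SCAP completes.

bond 0 stroke→J1  (Se1 (Se) sets effort on bond)
bond 1 stroke→J1  (C1 integral (e out))
bond 3 stroke→I1  (I1 outputs flow p/I1)
bond 2 stroke→J1  (common-f at J1 fixed by 3)

2  (C1, I1 all integral)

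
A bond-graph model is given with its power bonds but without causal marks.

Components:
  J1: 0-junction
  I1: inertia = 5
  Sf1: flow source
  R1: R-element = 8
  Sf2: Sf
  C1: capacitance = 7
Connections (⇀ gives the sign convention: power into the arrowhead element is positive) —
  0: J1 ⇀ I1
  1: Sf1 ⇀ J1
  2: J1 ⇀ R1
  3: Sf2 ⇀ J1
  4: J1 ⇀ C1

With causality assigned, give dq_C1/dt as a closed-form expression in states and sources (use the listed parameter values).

dq_C1/dt = F_Sf1 + F_Sf2 - p_I1/5 - q_C1/56

b1 →Sf1  (source Sf1 imposes f)
b3 →Sf2  (source Sf2 imposes f)
b0 →I1  (I1 integral (f out))
b4 →J1  (C1 outputs effort q/C1)
b2 →R1  (J1 effort already set via bond 4)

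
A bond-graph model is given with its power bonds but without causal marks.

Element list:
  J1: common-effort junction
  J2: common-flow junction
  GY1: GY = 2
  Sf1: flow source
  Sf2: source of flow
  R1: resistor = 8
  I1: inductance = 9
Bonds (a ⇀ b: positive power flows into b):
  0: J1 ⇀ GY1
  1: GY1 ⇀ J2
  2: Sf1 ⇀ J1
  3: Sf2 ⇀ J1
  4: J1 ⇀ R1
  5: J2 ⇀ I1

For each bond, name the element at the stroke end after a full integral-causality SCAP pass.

b0 →J1
b1 →J2
b2 →Sf1
b3 →Sf2
b4 →R1
b5 →I1

b2 |Sf1  (Sf1 (Sf) sets flow on bond)
b3 |Sf2  (Sf2: flow source, stroke at near end)
b5 |I1  (I1 outputs flow p/I1)
b1 |J2  (common-f at J2 fixed by 5)
b0 |J1  (GY1: gyrator matches bond 1)
b4 |R1  (0-jn J1 has e-setter on 0)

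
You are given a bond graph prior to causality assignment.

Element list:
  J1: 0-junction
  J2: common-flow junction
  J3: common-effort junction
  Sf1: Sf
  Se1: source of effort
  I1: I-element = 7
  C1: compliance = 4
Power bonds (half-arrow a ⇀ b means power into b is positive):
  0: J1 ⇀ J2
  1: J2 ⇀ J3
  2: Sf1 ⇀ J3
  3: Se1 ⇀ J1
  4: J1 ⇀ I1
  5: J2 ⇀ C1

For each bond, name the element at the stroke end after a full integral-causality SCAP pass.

β0 stroke at J2
β1 stroke at J3
β2 stroke at Sf1
β3 stroke at J1
β4 stroke at I1
β5 stroke at J2

b2 →Sf1  (Sf1 fixes flow; stroke at Sf1)
b3 →J1  (source Se1 imposes e)
b0 →J2  (J1 effort already set via bond 3)
b4 →I1  (common-e at J1 fixed by 3)
b1 →J3  (only one effort-in slot at J3)
b5 →J2  (J2 flow already set via bond 1)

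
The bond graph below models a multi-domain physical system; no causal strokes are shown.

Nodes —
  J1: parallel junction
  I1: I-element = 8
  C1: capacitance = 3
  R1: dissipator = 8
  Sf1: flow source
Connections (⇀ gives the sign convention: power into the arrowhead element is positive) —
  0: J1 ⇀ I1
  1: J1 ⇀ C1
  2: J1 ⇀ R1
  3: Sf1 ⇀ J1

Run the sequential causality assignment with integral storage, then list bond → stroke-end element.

#3 →Sf1  (Sf1 (Sf) sets flow on bond)
#0 →I1  (I1: I, integral causality)
#1 →J1  (prefer integral on C1)
#2 →R1  (J1: bond 1 brought effort, rest push out)

bond 0 →I1
bond 1 →J1
bond 2 →R1
bond 3 →Sf1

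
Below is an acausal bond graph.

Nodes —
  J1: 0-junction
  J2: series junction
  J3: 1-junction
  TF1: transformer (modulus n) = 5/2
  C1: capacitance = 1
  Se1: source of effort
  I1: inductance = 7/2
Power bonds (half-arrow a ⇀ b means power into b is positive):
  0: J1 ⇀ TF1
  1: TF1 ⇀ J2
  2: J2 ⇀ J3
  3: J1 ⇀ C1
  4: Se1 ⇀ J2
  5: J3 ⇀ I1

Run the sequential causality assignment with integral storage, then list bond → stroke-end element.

#0 →TF1
#1 →J2
#2 →J3
#3 →J1
#4 →J2
#5 →I1

bond 4 stroke→J2  (Se1: effort source, stroke at far end)
bond 3 stroke→J1  (C1 outputs effort q/C1)
bond 0 stroke→TF1  (0-jn J1 has e-setter on 3)
bond 1 stroke→J2  (TF1 one-in-one-out from 0)
bond 2 stroke→J3  (closing 1-jn rule on J2)
bond 5 stroke→I1  (J3: last free bond brings flow in)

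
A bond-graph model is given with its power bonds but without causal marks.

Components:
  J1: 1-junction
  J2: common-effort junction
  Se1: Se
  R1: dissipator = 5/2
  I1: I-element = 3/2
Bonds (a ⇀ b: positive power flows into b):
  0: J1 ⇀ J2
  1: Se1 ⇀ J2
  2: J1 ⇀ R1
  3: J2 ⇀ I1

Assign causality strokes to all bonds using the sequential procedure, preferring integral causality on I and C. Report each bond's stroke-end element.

β1 |J2  (Se1: effort source, stroke at far end)
β0 |J1  (J2 effort already set via bond 1)
β3 |I1  (0-jn J2 has e-setter on 1)
β2 |R1  (closing 1-jn rule on J1)

bond 0 →J1
bond 1 →J2
bond 2 →R1
bond 3 →I1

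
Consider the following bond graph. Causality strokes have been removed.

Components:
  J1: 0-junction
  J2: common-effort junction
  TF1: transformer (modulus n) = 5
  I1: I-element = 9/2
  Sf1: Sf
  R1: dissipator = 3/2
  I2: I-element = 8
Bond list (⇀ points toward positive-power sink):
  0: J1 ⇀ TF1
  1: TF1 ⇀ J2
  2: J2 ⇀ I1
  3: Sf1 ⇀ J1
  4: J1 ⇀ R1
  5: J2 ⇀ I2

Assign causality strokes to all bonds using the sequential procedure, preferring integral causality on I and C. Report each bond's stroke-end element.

b3 stroke at Sf1  (source Sf1 imposes f)
b2 stroke at I1  (I1 integral (f out))
b5 stroke at I2  (I2 outputs flow p/I2)
b1 stroke at J2  (closing 0-jn rule on J2)
b0 stroke at TF1  (TF1 one-in-one-out from 1)
b4 stroke at J1  (only one effort-in slot at J1)

#0 stroke at TF1
#1 stroke at J2
#2 stroke at I1
#3 stroke at Sf1
#4 stroke at J1
#5 stroke at I2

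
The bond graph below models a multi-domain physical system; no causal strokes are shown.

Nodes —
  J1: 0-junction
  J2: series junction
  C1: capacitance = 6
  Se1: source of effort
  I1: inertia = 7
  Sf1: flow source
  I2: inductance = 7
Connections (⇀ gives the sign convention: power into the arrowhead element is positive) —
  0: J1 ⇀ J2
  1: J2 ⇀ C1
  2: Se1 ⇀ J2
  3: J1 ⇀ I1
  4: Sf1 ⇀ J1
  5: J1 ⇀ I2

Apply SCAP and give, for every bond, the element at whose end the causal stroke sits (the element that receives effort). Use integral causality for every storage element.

b0 →J1
b1 →J2
b2 →J2
b3 →I1
b4 →Sf1
b5 →I2

β2 stroke at J2  (Se1 (Se) sets effort on bond)
β4 stroke at Sf1  (Sf1 fixes flow; stroke at Sf1)
β1 stroke at J2  (C1 outputs effort q/C1)
β0 stroke at J1  (J2 needs exactly one f-in)
β3 stroke at I1  (J1 effort already set via bond 0)
β5 stroke at I2  (J1: bond 0 brought effort, rest push out)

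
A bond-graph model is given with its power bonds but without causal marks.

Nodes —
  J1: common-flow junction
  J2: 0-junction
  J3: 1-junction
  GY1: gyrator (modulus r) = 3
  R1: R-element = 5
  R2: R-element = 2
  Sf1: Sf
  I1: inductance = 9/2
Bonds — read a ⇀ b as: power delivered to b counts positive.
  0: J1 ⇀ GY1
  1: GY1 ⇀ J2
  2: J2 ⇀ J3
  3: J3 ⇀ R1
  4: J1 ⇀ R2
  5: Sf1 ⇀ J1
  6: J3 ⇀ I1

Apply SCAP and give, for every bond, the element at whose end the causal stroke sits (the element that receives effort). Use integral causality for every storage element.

bond 0 |J1
bond 1 |J2
bond 2 |J3
bond 3 |J3
bond 4 |J1
bond 5 |Sf1
bond 6 |I1

b5 stroke at Sf1  (Sf1 fixes flow; stroke at Sf1)
b0 stroke at J1  (common-f at J1 fixed by 5)
b4 stroke at J1  (common-f at J1 fixed by 5)
b1 stroke at J2  (GY GY1: same side as bond 0)
b2 stroke at J3  (common-e at J2 fixed by 1)
b6 stroke at I1  (I1 outputs flow p/I1)
b3 stroke at J3  (J3 flow already set via bond 6)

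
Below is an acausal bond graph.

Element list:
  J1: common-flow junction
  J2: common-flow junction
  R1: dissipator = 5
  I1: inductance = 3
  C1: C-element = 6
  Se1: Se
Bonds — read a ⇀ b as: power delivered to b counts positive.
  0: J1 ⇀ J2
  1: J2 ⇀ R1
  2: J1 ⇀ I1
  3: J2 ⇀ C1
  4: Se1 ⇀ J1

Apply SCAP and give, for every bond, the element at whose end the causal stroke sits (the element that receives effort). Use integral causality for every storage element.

#0 stroke→J1
#1 stroke→J2
#2 stroke→I1
#3 stroke→J2
#4 stroke→J1

bond 4 →J1  (Se1: effort source, stroke at far end)
bond 2 →I1  (prefer integral on I1)
bond 0 →J1  (J1 flow already set via bond 2)
bond 1 →J2  (J2 flow already set via bond 0)
bond 3 →J2  (common-f at J2 fixed by 0)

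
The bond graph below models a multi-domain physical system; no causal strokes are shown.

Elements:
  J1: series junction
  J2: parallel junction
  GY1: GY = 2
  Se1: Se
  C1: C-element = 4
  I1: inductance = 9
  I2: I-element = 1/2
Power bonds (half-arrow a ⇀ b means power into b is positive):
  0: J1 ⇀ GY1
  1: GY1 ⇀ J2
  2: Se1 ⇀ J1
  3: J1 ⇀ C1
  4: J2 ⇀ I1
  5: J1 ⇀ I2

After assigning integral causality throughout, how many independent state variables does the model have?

3  (C1, I1, I2 all integral)

bond 2 |J1  (source Se1 imposes e)
bond 3 |J1  (C1: C, integral causality)
bond 4 |I1  (prefer integral on I1)
bond 1 |J2  (J2: last free bond brings effort in)
bond 0 |J1  (GY1 both-in/both-out from 1)
bond 5 |I2  (closing 1-jn rule on J1)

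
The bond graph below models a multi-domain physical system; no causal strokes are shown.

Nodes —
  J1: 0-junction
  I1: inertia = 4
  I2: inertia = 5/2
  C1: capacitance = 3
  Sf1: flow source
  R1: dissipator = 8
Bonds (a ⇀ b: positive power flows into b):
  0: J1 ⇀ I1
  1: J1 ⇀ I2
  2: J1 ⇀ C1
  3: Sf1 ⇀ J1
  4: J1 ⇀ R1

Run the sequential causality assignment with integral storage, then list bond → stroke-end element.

b0 stroke→I1
b1 stroke→I2
b2 stroke→J1
b3 stroke→Sf1
b4 stroke→R1

bond 3 stroke→Sf1  (source Sf1 imposes f)
bond 0 stroke→I1  (I1: I, integral causality)
bond 1 stroke→I2  (prefer integral on I2)
bond 2 stroke→J1  (C1 integral (e out))
bond 4 stroke→R1  (0-jn J1 has e-setter on 2)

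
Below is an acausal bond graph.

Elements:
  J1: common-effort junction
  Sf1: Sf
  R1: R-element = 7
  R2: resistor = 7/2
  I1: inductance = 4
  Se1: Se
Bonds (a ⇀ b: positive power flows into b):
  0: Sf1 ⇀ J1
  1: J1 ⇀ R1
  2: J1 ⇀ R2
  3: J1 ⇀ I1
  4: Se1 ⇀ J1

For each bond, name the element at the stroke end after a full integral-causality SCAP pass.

β0 →Sf1
β1 →R1
β2 →R2
β3 →I1
β4 →J1

b0 →Sf1  (Sf1 fixes flow; stroke at Sf1)
b4 →J1  (Se1: effort source, stroke at far end)
b1 →R1  (common-e at J1 fixed by 4)
b2 →R2  (common-e at J1 fixed by 4)
b3 →I1  (0-jn J1 has e-setter on 4)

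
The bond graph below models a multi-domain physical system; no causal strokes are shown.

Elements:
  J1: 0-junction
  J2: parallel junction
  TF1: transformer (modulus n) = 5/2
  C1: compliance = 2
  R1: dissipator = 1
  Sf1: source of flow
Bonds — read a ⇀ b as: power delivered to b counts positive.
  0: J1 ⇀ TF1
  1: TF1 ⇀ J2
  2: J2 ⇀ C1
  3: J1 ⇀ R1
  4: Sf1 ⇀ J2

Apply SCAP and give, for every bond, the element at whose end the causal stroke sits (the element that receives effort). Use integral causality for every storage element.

bond 0 stroke→J1
bond 1 stroke→TF1
bond 2 stroke→J2
bond 3 stroke→R1
bond 4 stroke→Sf1

#4 stroke→Sf1  (source Sf1 imposes f)
#2 stroke→J2  (C1: C, integral causality)
#1 stroke→TF1  (J2: bond 2 brought effort, rest push out)
#0 stroke→J1  (through TF1, causality passes straight; one stroke at TF1)
#3 stroke→R1  (J1 effort already set via bond 0)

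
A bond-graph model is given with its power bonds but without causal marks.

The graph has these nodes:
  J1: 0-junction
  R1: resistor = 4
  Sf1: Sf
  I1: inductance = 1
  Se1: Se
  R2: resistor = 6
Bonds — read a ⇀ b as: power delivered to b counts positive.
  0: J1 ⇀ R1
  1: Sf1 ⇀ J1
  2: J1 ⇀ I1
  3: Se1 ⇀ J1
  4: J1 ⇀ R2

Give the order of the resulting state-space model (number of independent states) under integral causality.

β1 |Sf1  (Sf1 fixes flow; stroke at Sf1)
β3 |J1  (Se1 (Se) sets effort on bond)
β0 |R1  (J1 effort already set via bond 3)
β2 |I1  (0-jn J1 has e-setter on 3)
β4 |R2  (J1: bond 3 brought effort, rest push out)

1  (I1 all integral)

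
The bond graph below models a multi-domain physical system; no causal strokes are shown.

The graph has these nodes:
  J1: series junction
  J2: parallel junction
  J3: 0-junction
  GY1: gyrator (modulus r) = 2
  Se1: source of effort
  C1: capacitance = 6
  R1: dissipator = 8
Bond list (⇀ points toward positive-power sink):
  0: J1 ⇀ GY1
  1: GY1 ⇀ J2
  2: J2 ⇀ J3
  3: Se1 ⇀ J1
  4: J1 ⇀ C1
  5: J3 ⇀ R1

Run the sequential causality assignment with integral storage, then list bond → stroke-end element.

β0 stroke at GY1
β1 stroke at GY1
β2 stroke at J2
β3 stroke at J1
β4 stroke at J1
β5 stroke at J3

#3 stroke at J1  (Se1: effort source, stroke at far end)
#4 stroke at J1  (prefer integral on C1)
#0 stroke at GY1  (only one flow-in slot at J1)
#1 stroke at GY1  (through GY1, causality inverts; strokes same side of GY1)
#2 stroke at J2  (J2: last free bond brings effort in)
#5 stroke at J3  (J3: last free bond brings effort in)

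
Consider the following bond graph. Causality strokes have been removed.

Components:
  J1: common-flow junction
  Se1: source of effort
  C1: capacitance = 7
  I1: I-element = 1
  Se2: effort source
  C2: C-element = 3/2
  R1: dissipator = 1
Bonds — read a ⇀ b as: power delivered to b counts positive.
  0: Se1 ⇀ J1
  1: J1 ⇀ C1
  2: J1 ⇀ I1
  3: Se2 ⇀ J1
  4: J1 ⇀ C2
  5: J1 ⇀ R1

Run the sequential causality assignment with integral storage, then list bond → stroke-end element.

#0 stroke at J1
#1 stroke at J1
#2 stroke at I1
#3 stroke at J1
#4 stroke at J1
#5 stroke at J1

bond 0 stroke at J1  (Se1 fixes effort; stroke away)
bond 3 stroke at J1  (source Se2 imposes e)
bond 1 stroke at J1  (C1 outputs effort q/C1)
bond 2 stroke at I1  (I1 outputs flow p/I1)
bond 4 stroke at J1  (1-jn J1 has f-setter on 2)
bond 5 stroke at J1  (common-f at J1 fixed by 2)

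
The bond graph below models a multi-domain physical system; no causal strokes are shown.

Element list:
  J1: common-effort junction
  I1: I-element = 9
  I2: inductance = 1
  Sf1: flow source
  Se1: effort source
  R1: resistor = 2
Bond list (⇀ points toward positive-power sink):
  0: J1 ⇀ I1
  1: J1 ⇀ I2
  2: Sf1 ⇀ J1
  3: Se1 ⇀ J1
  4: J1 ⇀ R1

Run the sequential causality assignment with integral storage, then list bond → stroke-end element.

bond 0 stroke→I1
bond 1 stroke→I2
bond 2 stroke→Sf1
bond 3 stroke→J1
bond 4 stroke→R1

bond 2 →Sf1  (Sf1: flow source, stroke at near end)
bond 3 →J1  (source Se1 imposes e)
bond 0 →I1  (0-jn J1 has e-setter on 3)
bond 1 →I2  (J1 effort already set via bond 3)
bond 4 →R1  (J1 effort already set via bond 3)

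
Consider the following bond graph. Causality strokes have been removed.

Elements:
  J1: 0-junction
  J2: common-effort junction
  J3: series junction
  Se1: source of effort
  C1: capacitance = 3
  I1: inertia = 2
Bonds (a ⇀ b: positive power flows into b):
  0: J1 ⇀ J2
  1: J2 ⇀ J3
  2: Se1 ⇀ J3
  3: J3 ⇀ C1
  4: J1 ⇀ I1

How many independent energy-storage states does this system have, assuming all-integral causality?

bond 2 stroke→J3  (Se1: effort source, stroke at far end)
bond 3 stroke→J3  (prefer integral on C1)
bond 1 stroke→J2  (J3 needs exactly one f-in)
bond 0 stroke→J1  (common-e at J2 fixed by 1)
bond 4 stroke→I1  (J1: bond 0 brought effort, rest push out)

2  (C1, I1 all integral)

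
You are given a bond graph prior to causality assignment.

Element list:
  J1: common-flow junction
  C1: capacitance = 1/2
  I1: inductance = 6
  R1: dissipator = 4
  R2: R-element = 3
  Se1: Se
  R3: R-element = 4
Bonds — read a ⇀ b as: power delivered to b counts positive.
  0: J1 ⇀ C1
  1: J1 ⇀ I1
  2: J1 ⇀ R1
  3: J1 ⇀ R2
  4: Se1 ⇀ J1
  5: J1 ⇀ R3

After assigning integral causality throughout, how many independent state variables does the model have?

β4 stroke→J1  (Se1: effort source, stroke at far end)
β0 stroke→J1  (C1 outputs effort q/C1)
β1 stroke→I1  (I1 outputs flow p/I1)
β2 stroke→J1  (1-jn J1 has f-setter on 1)
β3 stroke→J1  (common-f at J1 fixed by 1)
β5 stroke→J1  (J1: bond 1 brought flow, rest push out)

2  (C1, I1 all integral)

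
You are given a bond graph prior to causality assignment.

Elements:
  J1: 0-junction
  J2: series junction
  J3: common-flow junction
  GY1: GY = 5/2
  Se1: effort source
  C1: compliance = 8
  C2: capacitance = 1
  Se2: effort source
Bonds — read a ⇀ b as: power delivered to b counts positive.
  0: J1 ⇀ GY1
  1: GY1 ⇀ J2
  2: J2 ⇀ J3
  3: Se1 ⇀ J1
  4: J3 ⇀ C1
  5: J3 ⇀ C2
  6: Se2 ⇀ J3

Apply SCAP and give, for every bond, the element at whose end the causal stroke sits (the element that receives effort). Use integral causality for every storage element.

b0 →GY1
b1 →GY1
b2 →J2
b3 →J1
b4 →J3
b5 →J3
b6 →J3

#3 |J1  (Se1 fixes effort; stroke away)
#6 |J3  (Se2 fixes effort; stroke away)
#0 |GY1  (common-e at J1 fixed by 3)
#1 |GY1  (GY GY1: same side as bond 0)
#2 |J2  (J2 flow already set via bond 1)
#4 |J3  (1-jn J3 has f-setter on 2)
#5 |J3  (1-jn J3 has f-setter on 2)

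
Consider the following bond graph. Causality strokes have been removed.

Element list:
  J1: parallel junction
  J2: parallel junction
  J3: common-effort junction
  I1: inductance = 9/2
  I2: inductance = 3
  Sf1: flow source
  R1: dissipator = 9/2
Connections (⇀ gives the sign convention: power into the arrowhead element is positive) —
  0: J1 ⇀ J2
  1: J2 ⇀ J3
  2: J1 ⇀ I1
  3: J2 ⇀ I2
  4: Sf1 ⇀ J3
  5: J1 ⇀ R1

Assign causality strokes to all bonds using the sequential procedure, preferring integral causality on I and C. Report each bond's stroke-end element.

bond 4 →Sf1  (source Sf1 imposes f)
bond 1 →J3  (only one effort-in slot at J3)
bond 2 →I1  (prefer integral on I1)
bond 3 →I2  (I2: I, integral causality)
bond 0 →J2  (only one effort-in slot at J2)
bond 5 →J1  (J1 needs exactly one e-in)

#0 stroke at J2
#1 stroke at J3
#2 stroke at I1
#3 stroke at I2
#4 stroke at Sf1
#5 stroke at J1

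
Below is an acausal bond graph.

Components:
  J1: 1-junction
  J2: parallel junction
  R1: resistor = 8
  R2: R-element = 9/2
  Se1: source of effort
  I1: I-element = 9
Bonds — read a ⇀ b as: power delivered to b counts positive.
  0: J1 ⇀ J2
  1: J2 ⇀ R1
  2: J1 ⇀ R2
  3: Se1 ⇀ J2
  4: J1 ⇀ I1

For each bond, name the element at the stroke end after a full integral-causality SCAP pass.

#0 |J1
#1 |R1
#2 |J1
#3 |J2
#4 |I1

β3 stroke→J2  (Se1 fixes effort; stroke away)
β0 stroke→J1  (J2 effort already set via bond 3)
β1 stroke→R1  (common-e at J2 fixed by 3)
β4 stroke→I1  (I1 integral (f out))
β2 stroke→J1  (1-jn J1 has f-setter on 4)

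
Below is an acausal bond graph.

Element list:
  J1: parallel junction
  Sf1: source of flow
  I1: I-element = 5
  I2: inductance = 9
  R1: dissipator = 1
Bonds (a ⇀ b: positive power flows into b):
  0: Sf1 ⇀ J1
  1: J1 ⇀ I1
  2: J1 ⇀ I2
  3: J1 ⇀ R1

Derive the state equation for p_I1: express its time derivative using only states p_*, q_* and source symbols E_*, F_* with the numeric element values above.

dp_I1/dt = F_Sf1 - p_I1/5 - p_I2/9

β0 →Sf1  (Sf1: flow source, stroke at near end)
β1 →I1  (I1 outputs flow p/I1)
β2 →I2  (I2: I, integral causality)
β3 →J1  (J1: last free bond brings effort in)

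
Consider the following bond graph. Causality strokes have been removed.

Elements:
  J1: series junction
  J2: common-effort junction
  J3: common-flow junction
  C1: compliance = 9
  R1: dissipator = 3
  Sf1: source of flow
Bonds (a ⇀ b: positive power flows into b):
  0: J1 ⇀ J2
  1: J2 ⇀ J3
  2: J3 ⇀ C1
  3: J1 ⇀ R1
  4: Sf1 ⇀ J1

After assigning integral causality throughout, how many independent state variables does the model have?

1  (C1 all integral)

β4 |Sf1  (Sf1 fixes flow; stroke at Sf1)
β0 |J1  (1-jn J1 has f-setter on 4)
β3 |J1  (common-f at J1 fixed by 4)
β1 |J2  (J2 needs exactly one e-in)
β2 |J3  (1-jn J3 has f-setter on 1)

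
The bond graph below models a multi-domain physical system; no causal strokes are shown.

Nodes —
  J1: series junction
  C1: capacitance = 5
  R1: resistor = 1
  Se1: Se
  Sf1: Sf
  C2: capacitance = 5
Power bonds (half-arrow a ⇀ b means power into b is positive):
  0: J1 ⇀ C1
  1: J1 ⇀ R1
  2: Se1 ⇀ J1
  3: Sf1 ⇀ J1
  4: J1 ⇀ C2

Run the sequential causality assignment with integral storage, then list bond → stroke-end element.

#0 |J1
#1 |J1
#2 |J1
#3 |Sf1
#4 |J1

#2 stroke at J1  (Se1 fixes effort; stroke away)
#3 stroke at Sf1  (Sf1: flow source, stroke at near end)
#0 stroke at J1  (J1 flow already set via bond 3)
#1 stroke at J1  (1-jn J1 has f-setter on 3)
#4 stroke at J1  (1-jn J1 has f-setter on 3)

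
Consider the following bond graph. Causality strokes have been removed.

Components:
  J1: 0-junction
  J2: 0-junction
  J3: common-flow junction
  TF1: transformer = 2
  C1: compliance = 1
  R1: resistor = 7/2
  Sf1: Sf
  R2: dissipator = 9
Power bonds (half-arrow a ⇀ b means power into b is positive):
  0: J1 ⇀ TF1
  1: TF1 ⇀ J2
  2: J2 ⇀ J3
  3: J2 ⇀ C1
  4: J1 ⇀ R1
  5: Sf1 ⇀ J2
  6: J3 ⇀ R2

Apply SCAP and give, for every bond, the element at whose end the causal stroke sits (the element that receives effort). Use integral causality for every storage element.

β5 |Sf1  (source Sf1 imposes f)
β3 |J2  (C1: C, integral causality)
β1 |TF1  (common-e at J2 fixed by 3)
β2 |J3  (J2: bond 3 brought effort, rest push out)
β6 |R2  (J3 needs exactly one f-in)
β0 |J1  (TF1 one-in-one-out from 1)
β4 |R1  (J1: bond 0 brought effort, rest push out)

#0 stroke→J1
#1 stroke→TF1
#2 stroke→J3
#3 stroke→J2
#4 stroke→R1
#5 stroke→Sf1
#6 stroke→R2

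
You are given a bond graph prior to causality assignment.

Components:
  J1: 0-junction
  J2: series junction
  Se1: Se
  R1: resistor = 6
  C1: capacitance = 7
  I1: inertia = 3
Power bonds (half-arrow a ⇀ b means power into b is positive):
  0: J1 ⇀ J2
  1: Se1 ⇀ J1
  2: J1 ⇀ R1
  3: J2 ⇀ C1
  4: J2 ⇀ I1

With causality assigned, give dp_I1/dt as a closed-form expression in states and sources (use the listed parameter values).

dp_I1/dt = E_Se1 - q_C1/7

β1 →J1  (source Se1 imposes e)
β0 →J2  (J1: bond 1 brought effort, rest push out)
β2 →R1  (0-jn J1 has e-setter on 1)
β3 →J2  (C1: C, integral causality)
β4 →I1  (J2 needs exactly one f-in)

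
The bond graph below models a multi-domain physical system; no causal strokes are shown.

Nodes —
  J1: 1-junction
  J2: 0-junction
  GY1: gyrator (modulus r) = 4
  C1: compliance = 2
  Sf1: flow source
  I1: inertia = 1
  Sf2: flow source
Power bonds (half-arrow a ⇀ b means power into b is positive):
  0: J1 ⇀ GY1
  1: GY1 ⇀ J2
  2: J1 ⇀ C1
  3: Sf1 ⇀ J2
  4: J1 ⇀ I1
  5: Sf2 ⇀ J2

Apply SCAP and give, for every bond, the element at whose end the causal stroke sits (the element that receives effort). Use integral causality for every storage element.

bond 0 |J1
bond 1 |J2
bond 2 |J1
bond 3 |Sf1
bond 4 |I1
bond 5 |Sf2

β3 stroke→Sf1  (source Sf1 imposes f)
β5 stroke→Sf2  (Sf2 (Sf) sets flow on bond)
β1 stroke→J2  (J2 needs exactly one e-in)
β0 stroke→J1  (GY1: gyrator matches bond 1)
β2 stroke→J1  (C1 integral (e out))
β4 stroke→I1  (closing 1-jn rule on J1)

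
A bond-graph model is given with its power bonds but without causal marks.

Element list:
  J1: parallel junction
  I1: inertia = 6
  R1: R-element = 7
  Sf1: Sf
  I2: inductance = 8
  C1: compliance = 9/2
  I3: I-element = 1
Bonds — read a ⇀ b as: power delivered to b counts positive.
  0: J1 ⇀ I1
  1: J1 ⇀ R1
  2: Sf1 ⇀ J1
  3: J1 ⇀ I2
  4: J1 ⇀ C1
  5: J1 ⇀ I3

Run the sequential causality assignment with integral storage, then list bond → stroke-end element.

b2 →Sf1  (Sf1 fixes flow; stroke at Sf1)
b0 →I1  (I1 outputs flow p/I1)
b3 →I2  (I2 integral (f out))
b4 →J1  (prefer integral on C1)
b1 →R1  (J1 effort already set via bond 4)
b5 →I3  (J1: bond 4 brought effort, rest push out)

bond 0 stroke→I1
bond 1 stroke→R1
bond 2 stroke→Sf1
bond 3 stroke→I2
bond 4 stroke→J1
bond 5 stroke→I3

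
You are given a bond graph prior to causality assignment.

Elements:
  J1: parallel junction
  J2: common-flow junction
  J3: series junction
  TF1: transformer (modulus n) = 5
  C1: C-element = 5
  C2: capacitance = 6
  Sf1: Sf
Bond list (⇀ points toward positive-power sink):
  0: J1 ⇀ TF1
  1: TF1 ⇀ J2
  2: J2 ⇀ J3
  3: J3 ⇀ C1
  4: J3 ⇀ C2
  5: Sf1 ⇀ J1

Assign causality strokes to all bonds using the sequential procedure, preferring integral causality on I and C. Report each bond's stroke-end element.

β5 stroke at Sf1  (Sf1 fixes flow; stroke at Sf1)
β0 stroke at J1  (J1 needs exactly one e-in)
β1 stroke at TF1  (TF TF1: opposite of bond 0)
β2 stroke at J2  (1-jn J2 has f-setter on 1)
β3 stroke at J3  (J3: bond 2 brought flow, rest push out)
β4 stroke at J3  (common-f at J3 fixed by 2)

#0 →J1
#1 →TF1
#2 →J2
#3 →J3
#4 →J3
#5 →Sf1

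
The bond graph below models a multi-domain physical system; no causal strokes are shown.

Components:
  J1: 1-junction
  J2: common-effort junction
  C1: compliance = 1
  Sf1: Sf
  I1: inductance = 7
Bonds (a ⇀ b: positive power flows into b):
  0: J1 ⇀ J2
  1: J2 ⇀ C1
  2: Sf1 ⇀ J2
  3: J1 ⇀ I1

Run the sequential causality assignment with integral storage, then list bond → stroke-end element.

β0 stroke at J1
β1 stroke at J2
β2 stroke at Sf1
β3 stroke at I1

bond 2 |Sf1  (Sf1 (Sf) sets flow on bond)
bond 1 |J2  (C1 outputs effort q/C1)
bond 0 |J1  (J2 effort already set via bond 1)
bond 3 |I1  (J1 needs exactly one f-in)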